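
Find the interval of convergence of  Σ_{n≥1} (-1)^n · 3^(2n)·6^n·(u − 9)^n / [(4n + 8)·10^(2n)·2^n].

The ratio of consecutive coefficients is [(4n + 8)/(4(n+1) + 8)] · 9·6/(100·2) → 27/100.
Hence the series converges for |u − 9| < 1/(27/100) = 100/27, so the radius of convergence is 100/27.
Endpoint u = 343/27: an alternating series whose terms decrease to 0 in absolute value, so it converges by the Leibniz criterion.
Endpoint u = 143/27: comparison with the harmonic series Σ 1/n shows the series diverges.

(143/27, 343/27]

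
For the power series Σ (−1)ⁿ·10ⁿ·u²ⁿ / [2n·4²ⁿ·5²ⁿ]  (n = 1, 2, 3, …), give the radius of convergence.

Ratio test: |a_{n+1}/a_n| = [2n/2(n+1)] · 10/(16·25) → 1/40 as n → ∞.
Successive powers of u differ by 2, so the series converges when |u|² · 1/40 < 1, i.e. |u| < √(40). So R = 2√10.

R = 2√10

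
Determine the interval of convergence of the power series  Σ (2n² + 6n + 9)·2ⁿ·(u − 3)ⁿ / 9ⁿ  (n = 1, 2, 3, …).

Apply the ratio test: |a_{n+1}| / |a_n| = [(2(n+1)² + 6(n+1) + 9)/(2n² + 6n + 9)] · 2/9, which tends to 2/9 as n → ∞.
Thus R = 1/(2/9) = 9/2.
When u = 15/2, the n-th term does not approach 0; divergence by the term test.
When u = -3/2, the n-th term does not approach 0; divergence by the term test.

(-3/2, 15/2)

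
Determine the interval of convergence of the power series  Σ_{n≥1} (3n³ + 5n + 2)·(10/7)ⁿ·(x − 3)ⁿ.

Ratio test: |a_{n+1}/a_n| = [(3(n+1)³ + 5(n+1) + 2)/(3n³ + 5n + 2)] · 10/7 → 10/7 as n → ∞.
Hence the series converges for |x − 3| < 1/(10/7) = 7/10, so the radius of convergence is 7/10.
Endpoint x = 37/10: the n-th term does not approach 0; divergence by the term test.
Check x = 23/10: the terms have absolute value of order n³, which does not tend to 0, so the series diverges by the divergence test.

(23/10, 37/10)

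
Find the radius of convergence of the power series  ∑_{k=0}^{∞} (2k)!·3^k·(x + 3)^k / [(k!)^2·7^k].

R = 7/12

By the ratio test, |a_{k+1}/a_k| = (2k+1)·(2k+2)/(k+1)² · 3/7 → 12/7.
Thus R = 1/(12/7) = 7/12.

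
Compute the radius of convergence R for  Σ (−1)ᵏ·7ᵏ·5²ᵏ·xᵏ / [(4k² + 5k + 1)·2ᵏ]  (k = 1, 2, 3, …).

Apply the ratio test: |a_{k+1}| / |a_k| = [(4k² + 5k + 1)/(4(k+1)² + 5(k+1) + 1)] · 7·25/2, which tends to 175/2 as k → ∞.
The series converges when 175/2 · |x| < 1, giving R = 2/175.

R = 2/175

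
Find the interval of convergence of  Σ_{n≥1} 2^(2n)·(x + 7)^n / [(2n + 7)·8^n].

[-9, -5)

The ratio of consecutive coefficients is [(2n + 7)/(2(n+1) + 7)] · 4/8 → 1/2.
Convergence for |x + 7| · 1/2 < 1, i.e. |x + 7| < 2. So R = 2.
When x = -5, comparison with the harmonic series Σ 1/n shows the series diverges.
When x = -9, convergence follows from the alternating series test (terms decrease monotonically to 0).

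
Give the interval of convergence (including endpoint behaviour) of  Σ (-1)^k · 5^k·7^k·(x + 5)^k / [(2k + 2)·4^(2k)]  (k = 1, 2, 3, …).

By the ratio test, |a_{k+1}/a_k| = [(2k + 2)/(2(k+1) + 2)] · 5·7/16 → 35/16.
Hence the series converges for |x + 5| < 1/(35/16) = 16/35, so the radius of convergence is 16/35.
At x = -159/35: the terms alternate in sign and decrease monotonically to 0 in absolute value (size ~ c/k), so the alternating series test gives convergence.
When x = -191/35, the terms behave like c/k; limit comparison with the harmonic series gives divergence.

(-191/35, -159/35]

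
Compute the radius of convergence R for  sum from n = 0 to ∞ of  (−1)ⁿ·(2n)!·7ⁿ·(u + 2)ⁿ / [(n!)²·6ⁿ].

Apply the ratio test: |a_{n+1}| / |a_n| = (2n+1)·(2n+2)/(n+1)² · 7/6, which tends to 14/3 as n → ∞.
Convergence for |u + 2| · 14/3 < 1, i.e. |u + 2| < 3/14. So R = 3/14.

R = 3/14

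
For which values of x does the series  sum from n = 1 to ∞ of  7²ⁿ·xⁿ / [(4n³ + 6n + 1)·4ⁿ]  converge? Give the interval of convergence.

[-4/49, 4/49]

Ratio test: |a_{n+1}/a_n| = [(4n³ + 6n + 1)/(4(n+1)³ + 6(n+1) + 1)] · 49/4 → 49/4 as n → ∞.
The series converges when 49/4 · |x| < 1, giving R = 4/49.
Check x = 4/49: the terms are on the order of 1/n³, so the series converges absolutely by comparison with the p-series (p = 3 > 1).
Endpoint x = -4/49: absolute convergence follows by limit comparison with Σ 1/n³.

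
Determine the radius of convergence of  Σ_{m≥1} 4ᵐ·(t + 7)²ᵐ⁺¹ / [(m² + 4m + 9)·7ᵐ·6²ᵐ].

R = 3√7

The ratio of consecutive coefficients is [(m² + 4m + 9)/((m+1)² + 4(m+1) + 9)] · 4/(7·36) → 1/63.
Writing y = (t + 7)², the series in y has radius 63, so |t + 7| < √(63) and R = 3√7.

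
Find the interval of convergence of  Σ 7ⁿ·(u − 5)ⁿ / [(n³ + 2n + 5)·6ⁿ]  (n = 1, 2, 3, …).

Ratio test: |a_{n+1}/a_n| = [(n³ + 2n + 5)/((n+1)³ + 2(n+1) + 5)] · 7/6 → 7/6 as n → ∞.
Thus R = 1/(7/6) = 6/7.
At u = 41/7: absolute convergence follows by limit comparison with Σ 1/n³.
At u = 29/7: absolute convergence follows by limit comparison with Σ 1/n³.

[29/7, 41/7]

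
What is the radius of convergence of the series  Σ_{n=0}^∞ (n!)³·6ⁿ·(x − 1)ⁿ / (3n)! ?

The ratio of consecutive coefficients is (n+1)³/[(3n+1)·(3n+2)·(3n+3)] · 6 → 2/9.
Thus R = 1/(2/9) = 9/2.

R = 9/2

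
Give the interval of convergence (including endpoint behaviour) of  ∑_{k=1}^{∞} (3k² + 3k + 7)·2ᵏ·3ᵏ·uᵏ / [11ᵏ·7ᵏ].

By the ratio test, |a_{k+1}/a_k| = [(3(k+1)² + 3(k+1) + 7)/(3k² + 3k + 7)] · 2·3/(11·7) → 6/77.
Convergence for |u| · 6/77 < 1, i.e. |u| < 77/6. So R = 77/6.
Endpoint u = 77/6: the terms do not tend to 0, so the series diverges.
When u = -77/6, the k-th term does not approach 0; divergence by the term test.

(-77/6, 77/6)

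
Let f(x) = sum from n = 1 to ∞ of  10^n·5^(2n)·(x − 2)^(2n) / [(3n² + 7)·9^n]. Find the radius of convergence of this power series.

By the ratio test, |a_{n+1}/a_n| = [(3n² + 7)/(3(n+1)² + 7)] · 10·25/9 → 250/9.
Since the exponent of (x − 2) increases by 2 each term, convergence requires |x − 2|² < 9/250, hence R = 3√10/50.

R = 3√10/50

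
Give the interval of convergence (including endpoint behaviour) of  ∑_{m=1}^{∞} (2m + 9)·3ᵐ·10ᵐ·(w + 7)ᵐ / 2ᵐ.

(-106/15, -104/15)

The ratio of consecutive coefficients is [(2(m+1) + 9)/(2m + 9)] · 3·10/2 → 15.
Thus R = 1/(15) = 1/15.
When w = -104/15, the m-th term does not approach 0; divergence by the term test.
When w = -106/15, the m-th term does not approach 0; divergence by the term test.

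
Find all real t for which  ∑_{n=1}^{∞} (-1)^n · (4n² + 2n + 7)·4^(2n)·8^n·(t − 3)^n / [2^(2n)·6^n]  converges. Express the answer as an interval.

(45/16, 51/16)

Apply the ratio test: |a_{n+1}| / |a_n| = [(4(n+1)² + 2(n+1) + 7)/(4n² + 2n + 7)] · 16·8/(4·6), which tends to 16/3 as n → ∞.
Hence the series converges for |t − 3| < 1/(16/3) = 3/16, so the radius of convergence is 3/16.
At t = 51/16: the terms do not tend to 0, so the series diverges.
Check t = 45/16: the terms do not tend to 0, so the series diverges.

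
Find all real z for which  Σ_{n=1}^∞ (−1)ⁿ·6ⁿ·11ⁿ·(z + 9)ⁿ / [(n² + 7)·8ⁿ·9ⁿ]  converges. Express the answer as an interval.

Ratio test: |a_{n+1}/a_n| = [(n² + 7)/((n+1)² + 7)] · 6·11/(8·9) → 11/12 as n → ∞.
Thus R = 1/(11/12) = 12/11.
Check z = -87/11: the series is dominated by a constant times Σ 1/n², which converges (p = 2 > 1).
Check z = -111/11: the terms are on the order of 1/n², so the series converges absolutely by comparison with the p-series (p = 2 > 1).

[-111/11, -87/11]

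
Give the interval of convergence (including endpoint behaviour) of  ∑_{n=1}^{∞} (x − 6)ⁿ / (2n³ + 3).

[5, 7]

Apply the ratio test: |a_{n+1}| / |a_n| = (2n³ + 3)/(2(n+1)³ + 3), which tends to 1 as n → ∞.
So the series converges when |x − 6| < 1 and diverges when |x − 6| > 1; R = 1.
At x = 7: the terms are on the order of 1/n³, so the series converges absolutely by comparison with the p-series (p = 3 > 1).
At x = 5: the series is dominated by a constant times Σ 1/n³, which converges (p = 3 > 1).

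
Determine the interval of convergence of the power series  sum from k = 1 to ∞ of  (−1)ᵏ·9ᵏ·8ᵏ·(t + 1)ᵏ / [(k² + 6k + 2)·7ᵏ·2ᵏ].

[-43/36, -29/36]

Ratio test: |a_{k+1}/a_k| = [(k² + 6k + 2)/((k+1)² + 6(k+1) + 2)] · 9·8/(7·2) → 36/7 as k → ∞.
Hence the series converges for |t + 1| < 1/(36/7) = 7/36, so the radius of convergence is 7/36.
Endpoint t = -29/36: the series is dominated by a constant times Σ 1/k², which converges (p = 2 > 1).
When t = -43/36, the series is dominated by a constant times Σ 1/k², which converges (p = 2 > 1).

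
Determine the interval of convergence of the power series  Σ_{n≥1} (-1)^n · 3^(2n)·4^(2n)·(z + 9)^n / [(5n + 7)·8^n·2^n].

(-82/9, -80/9]

The ratio of consecutive coefficients is [(5n + 7)/(5(n+1) + 7)] · 9·16/(8·2) → 9.
Hence the series converges for |z + 9| < 1/(9) = 1/9, so the radius of convergence is 1/9.
At z = -80/9: an alternating series whose terms decrease to 0 in absolute value, so it converges by the Leibniz criterion.
Endpoint z = -82/9: the terms behave like c/n; limit comparison with the harmonic series gives divergence.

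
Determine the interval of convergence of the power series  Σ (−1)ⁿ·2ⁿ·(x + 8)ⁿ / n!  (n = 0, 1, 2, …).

By the ratio test, |a_{n+1}/a_n| = 2 · 1/(n+1) → 0.
The ratio tends to 0 regardless of x, hence R = ∞.

(−∞, ∞)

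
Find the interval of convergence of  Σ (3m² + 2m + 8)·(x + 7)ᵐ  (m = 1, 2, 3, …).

(-8, -6)

Ratio test: |a_{m+1}/a_m| = (3(m+1)² + 2(m+1) + 8)/(3m² + 2m + 8) → 1 as m → ∞.
Convergence for |x + 7| < 1, so R = 1.
Check x = -6: the terms do not tend to 0, so the series diverges.
When x = -8, the terms have absolute value of order m², which does not tend to 0, so the series diverges by the divergence test.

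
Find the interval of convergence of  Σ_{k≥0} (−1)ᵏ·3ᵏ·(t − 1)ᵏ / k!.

Apply the ratio test: |a_{k+1}| / |a_k| = 3 · 1/(k+1), which tends to 0 as k → ∞.
The ratio tends to 0 regardless of t, hence R = ∞.

(−∞, ∞)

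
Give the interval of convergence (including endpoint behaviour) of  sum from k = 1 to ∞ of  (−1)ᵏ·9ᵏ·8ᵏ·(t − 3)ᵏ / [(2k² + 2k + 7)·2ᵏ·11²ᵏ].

[-13/36, 229/36]

Apply the ratio test: |a_{k+1}| / |a_k| = [(2k² + 2k + 7)/(2(k+1)² + 2(k+1) + 7)] · 9·8/(2·121), which tends to 36/121 as k → ∞.
Thus R = 1/(36/121) = 121/36.
Check t = 229/36: the terms are on the order of 1/k², so the series converges absolutely by comparison with the p-series (p = 2 > 1).
At t = -13/36: the terms are on the order of 1/k², so the series converges absolutely by comparison with the p-series (p = 2 > 1).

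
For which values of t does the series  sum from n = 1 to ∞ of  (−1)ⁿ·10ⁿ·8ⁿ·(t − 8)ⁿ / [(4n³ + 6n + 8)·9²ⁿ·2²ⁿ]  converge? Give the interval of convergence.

[79/20, 241/20]

Ratio test: |a_{n+1}/a_n| = [(4n³ + 6n + 8)/(4(n+1)³ + 6(n+1) + 8)] · 10·8/(81·4) → 20/81 as n → ∞.
Hence the series converges for |t − 8| < 1/(20/81) = 81/20, so the radius of convergence is 81/20.
Endpoint t = 241/20: the terms are on the order of 1/n³, so the series converges absolutely by comparison with the p-series (p = 3 > 1).
When t = 79/20, the terms are on the order of 1/n³, so the series converges absolutely by comparison with the p-series (p = 3 > 1).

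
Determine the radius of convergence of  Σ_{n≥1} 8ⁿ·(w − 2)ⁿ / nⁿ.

R = ∞

Applying the root test, |a_n|^(1/n) = 8/n → 0.
The limit is 0 for every w, so R = ∞.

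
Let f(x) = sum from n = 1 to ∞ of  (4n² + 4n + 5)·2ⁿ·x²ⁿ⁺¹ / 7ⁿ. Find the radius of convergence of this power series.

The ratio of consecutive coefficients is [(4(n+1)² + 4(n+1) + 5)/(4n² + 4n + 5)] · 2/7 → 2/7.
Since the exponent of x increases by 2 each term, convergence requires |x|² < 7/2, hence R = √14/2.

R = √14/2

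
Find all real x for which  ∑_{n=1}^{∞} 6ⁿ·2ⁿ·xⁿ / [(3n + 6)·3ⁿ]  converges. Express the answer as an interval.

Ratio test: |a_{n+1}/a_n| = [(3n + 6)/(3(n+1) + 6)] · 6·2/3 → 4 as n → ∞.
Convergence for |x| · 4 < 1, i.e. |x| < 1/4. So R = 1/4.
Check x = 1/4: the terms behave like c/n; limit comparison with the harmonic series gives divergence.
When x = -1/4, the terms alternate in sign and decrease monotonically to 0 in absolute value (size ~ c/n), so the alternating series test gives convergence.

[-1/4, 1/4)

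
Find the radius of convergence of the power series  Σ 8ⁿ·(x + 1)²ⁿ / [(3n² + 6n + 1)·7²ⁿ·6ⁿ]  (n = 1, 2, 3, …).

Apply the ratio test: |a_{n+1}| / |a_n| = [(3n² + 6n + 1)/(3(n+1)² + 6(n+1) + 1)] · 8/(49·6), which tends to 4/147 as n → ∞.
Since the exponent of (x + 1) increases by 2 each term, convergence requires |x + 1|² < 147/4, hence R = 7√3/2.

R = 7√3/2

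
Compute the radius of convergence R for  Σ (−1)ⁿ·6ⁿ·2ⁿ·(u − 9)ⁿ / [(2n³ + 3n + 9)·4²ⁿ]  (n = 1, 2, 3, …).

R = 4/3

The ratio of consecutive coefficients is [(2n³ + 3n + 9)/(2(n+1)³ + 3(n+1) + 9)] · 6·2/16 → 3/4.
Hence the series converges for |u − 9| < 1/(3/4) = 4/3, so the radius of convergence is 4/3.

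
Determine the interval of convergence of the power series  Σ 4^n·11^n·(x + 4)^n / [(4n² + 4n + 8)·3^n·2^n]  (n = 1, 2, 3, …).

By the ratio test, |a_{n+1}/a_n| = [(4n² + 4n + 8)/(4(n+1)² + 4(n+1) + 8)] · 4·11/(3·2) → 22/3.
The series converges when 22/3 · |x + 4| < 1, giving R = 3/22.
Check x = -85/22: the terms are on the order of 1/n², so the series converges absolutely by comparison with the p-series (p = 2 > 1).
Endpoint x = -91/22: the terms are on the order of 1/n², so the series converges absolutely by comparison with the p-series (p = 2 > 1).

[-91/22, -85/22]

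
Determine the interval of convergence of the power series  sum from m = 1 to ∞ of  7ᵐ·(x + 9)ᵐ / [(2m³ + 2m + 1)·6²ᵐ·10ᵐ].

[-423/7, 297/7]

By the ratio test, |a_{m+1}/a_m| = [(2m³ + 2m + 1)/(2(m+1)³ + 2(m+1) + 1)] · 7/(36·10) → 7/360.
Hence the series converges for |x + 9| < 1/(7/360) = 360/7, so the radius of convergence is 360/7.
When x = 297/7, absolute convergence follows by limit comparison with Σ 1/m³.
Endpoint x = -423/7: the terms are on the order of 1/m³, so the series converges absolutely by comparison with the p-series (p = 3 > 1).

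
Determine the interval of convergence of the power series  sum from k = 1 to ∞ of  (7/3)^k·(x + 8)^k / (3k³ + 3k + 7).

By the ratio test, |a_{k+1}/a_k| = [(3k³ + 3k + 7)/(3(k+1)³ + 3(k+1) + 7)] · 7/3 → 7/3.
Convergence for |x + 8| · 7/3 < 1, i.e. |x + 8| < 3/7. So R = 3/7.
When x = -53/7, the terms are on the order of 1/k³, so the series converges absolutely by comparison with the p-series (p = 3 > 1).
Endpoint x = -59/7: the series is dominated by a constant times Σ 1/k³, which converges (p = 3 > 1).

[-59/7, -53/7]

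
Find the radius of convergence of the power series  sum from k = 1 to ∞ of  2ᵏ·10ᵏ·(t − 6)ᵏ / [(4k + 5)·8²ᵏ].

R = 16/5

Apply the ratio test: |a_{k+1}| / |a_k| = [(4k + 5)/(4(k+1) + 5)] · 2·10/64, which tends to 5/16 as k → ∞.
The series converges when 5/16 · |t − 6| < 1, giving R = 16/5.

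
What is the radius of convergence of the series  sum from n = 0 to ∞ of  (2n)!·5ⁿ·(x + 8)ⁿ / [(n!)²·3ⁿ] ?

The ratio of consecutive coefficients is (2n+1)·(2n+2)/(n+1)² · 5/3 → 20/3.
Thus R = 1/(20/3) = 3/20.

R = 3/20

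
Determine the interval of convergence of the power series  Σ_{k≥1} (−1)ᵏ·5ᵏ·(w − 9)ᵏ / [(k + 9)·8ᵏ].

By the ratio test, |a_{k+1}/a_k| = [(k + 9)/((k+1) + 9)] · 5/8 → 5/8.
Hence the series converges for |w − 9| < 1/(5/8) = 8/5, so the radius of convergence is 8/5.
When w = 53/5, the terms alternate in sign and decrease monotonically to 0 in absolute value (size ~ c/k), so the alternating series test gives convergence.
Endpoint w = 37/5: the terms are asymptotic to a nonzero constant times 1/k, so the series diverges by limit comparison with Σ 1/k.

(37/5, 53/5]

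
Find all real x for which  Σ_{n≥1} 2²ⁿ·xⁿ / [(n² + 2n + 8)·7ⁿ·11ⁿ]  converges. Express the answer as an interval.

[-77/4, 77/4]

The ratio of consecutive coefficients is [(n² + 2n + 8)/((n+1)² + 2(n+1) + 8)] · 4/(7·11) → 4/77.
The series converges when 4/77 · |x| < 1, giving R = 77/4.
At x = 77/4: the terms are on the order of 1/n², so the series converges absolutely by comparison with the p-series (p = 2 > 1).
Endpoint x = -77/4: the series is dominated by a constant times Σ 1/n², which converges (p = 2 > 1).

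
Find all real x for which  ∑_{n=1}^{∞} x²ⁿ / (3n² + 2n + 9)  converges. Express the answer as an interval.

[-1, 1]

By the ratio test, |a_{n+1}/a_n| = (3n² + 2n + 9)/(3(n+1)² + 2(n+1) + 9) → 1.
Writing y = x², the series in y has radius 1, so |x| < √(1) = 1 and R = 1.
When x = 1, the terms are on the order of 1/n², so the series converges absolutely by comparison with the p-series (p = 2 > 1).
Check x = -1: the terms are on the order of 1/n², so the series converges absolutely by comparison with the p-series (p = 2 > 1).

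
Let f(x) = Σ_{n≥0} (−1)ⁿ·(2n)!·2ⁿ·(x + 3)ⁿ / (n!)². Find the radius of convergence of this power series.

R = 1/8

Apply the ratio test: |a_{n+1}| / |a_n| = (2n+1)·(2n+2)/(n+1)² · 2, which tends to 8 as n → ∞.
The series converges when 8 · |x + 3| < 1, giving R = 1/8.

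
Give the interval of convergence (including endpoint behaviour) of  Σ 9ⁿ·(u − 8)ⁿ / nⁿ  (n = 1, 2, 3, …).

Applying the root test, |a_n|^(1/n) = 9/n → 0.
The limit is 0 for every u, so R = ∞.

(−∞, ∞)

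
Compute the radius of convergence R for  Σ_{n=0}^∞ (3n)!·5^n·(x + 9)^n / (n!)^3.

R = 1/135

Ratio test: |a_{n+1}/a_n| = (3n+1)·(3n+2)·(3n+3)/(n+1)³ · 5 → 135 as n → ∞.
Hence the series converges for |x + 9| < 1/(135) = 1/135, so the radius of convergence is 1/135.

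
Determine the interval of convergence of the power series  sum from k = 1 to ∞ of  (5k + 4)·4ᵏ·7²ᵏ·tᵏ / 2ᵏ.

Apply the ratio test: |a_{k+1}| / |a_k| = [(5(k+1) + 4)/(5k + 4)] · 4·49/2, which tends to 98 as k → ∞.
The series converges when 98 · |t| < 1, giving R = 1/98.
Endpoint t = 1/98: the terms have absolute value of order k, which does not tend to 0, so the series diverges by the divergence test.
When t = -1/98, the terms have absolute value of order k, which does not tend to 0, so the series diverges by the divergence test.

(-1/98, 1/98)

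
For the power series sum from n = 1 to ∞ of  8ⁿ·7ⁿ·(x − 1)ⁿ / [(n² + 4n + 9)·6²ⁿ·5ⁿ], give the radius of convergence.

R = 45/14

The ratio of consecutive coefficients is [(n² + 4n + 9)/((n+1)² + 4(n+1) + 9)] · 8·7/(36·5) → 14/45.
Hence the series converges for |x − 1| < 1/(14/45) = 45/14, so the radius of convergence is 45/14.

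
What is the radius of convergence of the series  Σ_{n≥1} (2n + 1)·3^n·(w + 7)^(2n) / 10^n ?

R = √30/3

Ratio test: |a_{n+1}/a_n| = [(2(n+1) + 1)/(2n + 1)] · 3/10 → 3/10 as n → ∞.
Writing y = (w + 7)², the series in y has radius 10/3, so |w + 7| < √(10/3) and R = √30/3.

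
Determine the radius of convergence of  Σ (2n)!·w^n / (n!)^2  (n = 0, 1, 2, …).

The ratio of consecutive coefficients is (2n+1)·(2n+2)/(n+1)² → 4.
The series converges when 4 · |w| < 1, giving R = 1/4.

R = 1/4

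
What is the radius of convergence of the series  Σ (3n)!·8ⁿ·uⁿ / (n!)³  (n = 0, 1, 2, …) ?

R = 1/216

Ratio test: |a_{n+1}/a_n| = (3n+1)·(3n+2)·(3n+3)/(n+1)³ · 8 → 216 as n → ∞.
Convergence for |u| · 216 < 1, i.e. |u| < 1/216. So R = 1/216.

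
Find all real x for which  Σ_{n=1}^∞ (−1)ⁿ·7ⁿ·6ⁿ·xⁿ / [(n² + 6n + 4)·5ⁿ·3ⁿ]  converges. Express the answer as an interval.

The ratio of consecutive coefficients is [(n² + 6n + 4)/((n+1)² + 6(n+1) + 4)] · 7·6/(5·3) → 14/5.
The series converges when 14/5 · |x| < 1, giving R = 5/14.
When x = 5/14, the terms are on the order of 1/n², so the series converges absolutely by comparison with the p-series (p = 2 > 1).
When x = -5/14, absolute convergence follows by limit comparison with Σ 1/n².

[-5/14, 5/14]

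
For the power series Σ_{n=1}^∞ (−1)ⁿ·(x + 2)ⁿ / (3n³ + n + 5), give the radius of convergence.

R = 1

The ratio of consecutive coefficients is (3n³ + n + 5)/(3(n+1)³ + (n+1) + 5) → 1.
Convergence for |x + 2| < 1, so R = 1.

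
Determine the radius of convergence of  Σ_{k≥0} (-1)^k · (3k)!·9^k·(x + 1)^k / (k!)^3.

Apply the ratio test: |a_{k+1}| / |a_k| = (3k+1)·(3k+2)·(3k+3)/(k+1)³ · 9, which tends to 243 as k → ∞.
The series converges when 243 · |x + 1| < 1, giving R = 1/243.

R = 1/243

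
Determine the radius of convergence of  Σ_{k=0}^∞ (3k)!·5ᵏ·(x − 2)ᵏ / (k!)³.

R = 1/135

Ratio test: |a_{k+1}/a_k| = (3k+1)·(3k+2)·(3k+3)/(k+1)³ · 5 → 135 as k → ∞.
Hence the series converges for |x − 2| < 1/(135) = 1/135, so the radius of convergence is 1/135.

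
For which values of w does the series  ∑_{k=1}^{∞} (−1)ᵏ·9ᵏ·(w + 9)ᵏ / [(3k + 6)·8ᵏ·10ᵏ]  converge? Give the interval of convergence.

Apply the ratio test: |a_{k+1}| / |a_k| = [(3k + 6)/(3(k+1) + 6)] · 9/(8·10), which tends to 9/80 as k → ∞.
Convergence for |w + 9| · 9/80 < 1, i.e. |w + 9| < 80/9. So R = 80/9.
Endpoint w = -1/9: convergence follows from the alternating series test (terms decrease monotonically to 0).
Check w = -161/9: the terms are asymptotic to a nonzero constant times 1/k, so the series diverges by limit comparison with Σ 1/k.

(-161/9, -1/9]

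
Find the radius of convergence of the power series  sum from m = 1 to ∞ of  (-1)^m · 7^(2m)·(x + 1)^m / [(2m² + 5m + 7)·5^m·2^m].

R = 10/49

Apply the ratio test: |a_{m+1}| / |a_m| = [(2m² + 5m + 7)/(2(m+1)² + 5(m+1) + 7)] · 49/(5·2), which tends to 49/10 as m → ∞.
Thus R = 1/(49/10) = 10/49.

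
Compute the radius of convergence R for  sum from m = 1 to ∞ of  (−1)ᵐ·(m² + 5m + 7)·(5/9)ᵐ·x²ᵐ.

R = 3√5/5

By the ratio test, |a_{m+1}/a_m| = [((m+1)² + 5(m+1) + 7)/(m² + 5m + 7)] · 5/9 → 5/9.
Since the exponent of x increases by 2 each term, convergence requires |x|² < 9/5, hence R = 3√5/5.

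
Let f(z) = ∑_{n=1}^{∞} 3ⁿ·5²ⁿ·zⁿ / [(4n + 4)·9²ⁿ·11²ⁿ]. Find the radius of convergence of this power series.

Apply the ratio test: |a_{n+1}| / |a_n| = [(4n + 4)/(4(n+1) + 4)] · 3·25/(81·121), which tends to 25/3267 as n → ∞.
Convergence for |z| · 25/3267 < 1, i.e. |z| < 3267/25. So R = 3267/25.

R = 3267/25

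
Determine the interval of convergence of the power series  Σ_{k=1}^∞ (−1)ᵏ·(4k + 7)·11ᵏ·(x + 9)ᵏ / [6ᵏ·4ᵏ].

(-123/11, -75/11)

Apply the ratio test: |a_{k+1}| / |a_k| = [(4(k+1) + 7)/(4k + 7)] · 11/(6·4), which tends to 11/24 as k → ∞.
Hence the series converges for |x + 9| < 1/(11/24) = 24/11, so the radius of convergence is 24/11.
Check x = -75/11: the terms do not tend to 0, so the series diverges.
When x = -123/11, the k-th term does not approach 0; divergence by the term test.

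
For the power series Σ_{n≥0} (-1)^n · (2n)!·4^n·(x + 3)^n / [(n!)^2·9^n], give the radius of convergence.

R = 9/16

Ratio test: |a_{n+1}/a_n| = (2n+1)·(2n+2)/(n+1)² · 4/9 → 16/9 as n → ∞.
Thus R = 1/(16/9) = 9/16.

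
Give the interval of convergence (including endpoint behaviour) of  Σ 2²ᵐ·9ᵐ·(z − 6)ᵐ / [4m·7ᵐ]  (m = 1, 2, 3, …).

[209/36, 223/36)

Ratio test: |a_{m+1}/a_m| = [4m/4(m+1)] · 4·9/7 → 36/7 as m → ∞.
The series converges when 36/7 · |z − 6| < 1, giving R = 7/36.
At z = 223/36: comparison with the harmonic series Σ 1/m shows the series diverges.
Check z = 209/36: convergence follows from the alternating series test (terms decrease monotonically to 0).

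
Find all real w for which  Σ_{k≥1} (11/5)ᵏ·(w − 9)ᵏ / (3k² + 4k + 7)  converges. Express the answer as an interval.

[94/11, 104/11]

Apply the ratio test: |a_{k+1}| / |a_k| = [(3k² + 4k + 7)/(3(k+1)² + 4(k+1) + 7)] · 11/5, which tends to 11/5 as k → ∞.
Hence the series converges for |w − 9| < 1/(11/5) = 5/11, so the radius of convergence is 5/11.
When w = 104/11, the terms are on the order of 1/k², so the series converges absolutely by comparison with the p-series (p = 2 > 1).
At w = 94/11: the series is dominated by a constant times Σ 1/k², which converges (p = 2 > 1).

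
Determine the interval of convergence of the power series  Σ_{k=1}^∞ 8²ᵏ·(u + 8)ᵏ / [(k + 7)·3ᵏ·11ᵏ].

By the ratio test, |a_{k+1}/a_k| = [(k + 7)/((k+1) + 7)] · 64/(3·11) → 64/33.
The series converges when 64/33 · |u + 8| < 1, giving R = 33/64.
At u = -479/64: the terms are asymptotic to a nonzero constant times 1/k, so the series diverges by limit comparison with Σ 1/k.
Check u = -545/64: an alternating series whose terms decrease to 0 in absolute value, so it converges by the Leibniz criterion.

[-545/64, -479/64)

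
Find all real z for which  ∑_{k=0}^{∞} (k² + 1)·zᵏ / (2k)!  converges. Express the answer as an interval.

(−∞, ∞)

Apply the ratio test: |a_{k+1}| / |a_k| = ((k+1)² + 1)/(k² + 1) · 1/[(2k+1)·(2k+2)], which tends to 0 as k → ∞.
The limit is 0, so the series converges for all z; R = ∞.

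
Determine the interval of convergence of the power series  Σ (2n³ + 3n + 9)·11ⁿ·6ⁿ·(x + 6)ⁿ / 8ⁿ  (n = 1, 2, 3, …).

By the ratio test, |a_{n+1}/a_n| = [(2(n+1)³ + 3(n+1) + 9)/(2n³ + 3n + 9)] · 11·6/8 → 33/4.
Hence the series converges for |x + 6| < 1/(33/4) = 4/33, so the radius of convergence is 4/33.
Endpoint x = -194/33: the n-th term does not approach 0; divergence by the term test.
When x = -202/33, the terms do not tend to 0, so the series diverges.

(-202/33, -194/33)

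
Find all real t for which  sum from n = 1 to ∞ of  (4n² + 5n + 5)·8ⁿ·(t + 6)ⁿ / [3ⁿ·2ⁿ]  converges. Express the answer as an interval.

(-27/4, -21/4)

Apply the ratio test: |a_{n+1}| / |a_n| = [(4(n+1)² + 5(n+1) + 5)/(4n² + 5n + 5)] · 8/(3·2), which tends to 4/3 as n → ∞.
The series converges when 4/3 · |t + 6| < 1, giving R = 3/4.
Endpoint t = -21/4: the n-th term does not approach 0; divergence by the term test.
Endpoint t = -27/4: the n-th term does not approach 0; divergence by the term test.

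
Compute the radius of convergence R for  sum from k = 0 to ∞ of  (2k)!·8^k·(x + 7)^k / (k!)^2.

Ratio test: |a_{k+1}/a_k| = (2k+1)·(2k+2)/(k+1)² · 8 → 32 as k → ∞.
Thus R = 1/(32) = 1/32.

R = 1/32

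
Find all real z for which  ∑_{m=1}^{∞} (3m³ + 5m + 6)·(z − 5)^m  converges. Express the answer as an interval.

(4, 6)

By the ratio test, |a_{m+1}/a_m| = (3(m+1)³ + 5(m+1) + 6)/(3m³ + 5m + 6) → 1.
So the series converges when |z − 5| < 1 and diverges when |z − 5| > 1; R = 1.
At z = 6: the m-th term does not approach 0; divergence by the term test.
At z = 4: the m-th term does not approach 0; divergence by the term test.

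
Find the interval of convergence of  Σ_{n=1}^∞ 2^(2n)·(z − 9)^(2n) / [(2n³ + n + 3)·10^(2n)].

[4, 14]

The ratio of consecutive coefficients is [(2n³ + n + 3)/(2(n+1)³ + (n+1) + 3)] · 4/100 → 1/25.
Successive powers of (z − 9) differ by 2, so the series converges when |z − 9|² · 1/25 < 1, i.e. |z − 9| < √(25) = 5. So R = 5.
At z = 14: absolute convergence follows by limit comparison with Σ 1/n³.
At z = 4: absolute convergence follows by limit comparison with Σ 1/n³.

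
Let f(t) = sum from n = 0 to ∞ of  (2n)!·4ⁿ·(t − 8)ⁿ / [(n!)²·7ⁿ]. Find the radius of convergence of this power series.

The ratio of consecutive coefficients is (2n+1)·(2n+2)/(n+1)² · 4/7 → 16/7.
Thus R = 1/(16/7) = 7/16.

R = 7/16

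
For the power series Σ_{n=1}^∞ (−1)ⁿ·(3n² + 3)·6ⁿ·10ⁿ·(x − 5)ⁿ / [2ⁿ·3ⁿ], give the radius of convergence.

R = 1/10

By the ratio test, |a_{n+1}/a_n| = [(3(n+1)² + 3)/(3n² + 3)] · 6·10/(2·3) → 10.
Convergence for |x − 5| · 10 < 1, i.e. |x − 5| < 1/10. So R = 1/10.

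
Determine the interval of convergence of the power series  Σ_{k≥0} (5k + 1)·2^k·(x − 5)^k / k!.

The ratio of consecutive coefficients is (5(k+1) + 1)/(5k + 1) · 2 · 1/(k+1) → 0.
Since the limit is 0 < 1 for every x, the series converges on all of ℝ and R = ∞.

(−∞, ∞)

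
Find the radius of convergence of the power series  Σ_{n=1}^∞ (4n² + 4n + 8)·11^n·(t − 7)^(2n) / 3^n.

R = √33/11

By the ratio test, |a_{n+1}/a_n| = [(4(n+1)² + 4(n+1) + 8)/(4n² + 4n + 8)] · 11/3 → 11/3.
Since the exponent of (t − 7) increases by 2 each term, convergence requires |t − 7|² < 3/11, hence R = √33/11.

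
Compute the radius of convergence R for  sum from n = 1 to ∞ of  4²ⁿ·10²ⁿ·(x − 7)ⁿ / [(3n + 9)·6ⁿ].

R = 3/800

The ratio of consecutive coefficients is [(3n + 9)/(3(n+1) + 9)] · 16·100/6 → 800/3.
The series converges when 800/3 · |x − 7| < 1, giving R = 3/800.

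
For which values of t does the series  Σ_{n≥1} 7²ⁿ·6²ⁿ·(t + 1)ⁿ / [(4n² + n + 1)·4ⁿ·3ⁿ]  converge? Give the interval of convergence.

[-148/147, -146/147]

The ratio of consecutive coefficients is [(4n² + n + 1)/(4(n+1)² + (n+1) + 1)] · 49·36/(4·3) → 147.
The series converges when 147 · |t + 1| < 1, giving R = 1/147.
At t = -146/147: the series is dominated by a constant times Σ 1/n², which converges (p = 2 > 1).
Check t = -148/147: absolute convergence follows by limit comparison with Σ 1/n².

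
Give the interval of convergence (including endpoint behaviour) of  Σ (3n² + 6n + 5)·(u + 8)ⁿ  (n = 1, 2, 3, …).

(-9, -7)

The ratio of consecutive coefficients is (3(n+1)² + 6(n+1) + 5)/(3n² + 6n + 5) → 1.
So the series converges when |u + 8| < 1 and diverges when |u + 8| > 1; R = 1.
When u = -7, the n-th term does not approach 0; divergence by the term test.
At u = -9: the n-th term does not approach 0; divergence by the term test.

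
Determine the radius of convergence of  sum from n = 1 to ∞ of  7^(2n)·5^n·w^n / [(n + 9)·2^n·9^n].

R = 18/245

Apply the ratio test: |a_{n+1}| / |a_n| = [(n + 9)/((n+1) + 9)] · 49·5/(2·9), which tends to 245/18 as n → ∞.
Hence the series converges for |w| < 1/(245/18) = 18/245, so the radius of convergence is 18/245.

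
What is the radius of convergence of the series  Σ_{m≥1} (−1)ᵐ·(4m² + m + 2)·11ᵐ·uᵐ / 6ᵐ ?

R = 6/11

Apply the ratio test: |a_{m+1}| / |a_m| = [(4(m+1)² + (m+1) + 2)/(4m² + m + 2)] · 11/6, which tends to 11/6 as m → ∞.
Thus R = 1/(11/6) = 6/11.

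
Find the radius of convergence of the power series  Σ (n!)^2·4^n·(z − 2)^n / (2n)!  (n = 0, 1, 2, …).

R = 1

The ratio of consecutive coefficients is (n+1)²/[(2n+1)·(2n+2)] · 4 → 1.
Convergence for |z − 2| < 1, so R = 1.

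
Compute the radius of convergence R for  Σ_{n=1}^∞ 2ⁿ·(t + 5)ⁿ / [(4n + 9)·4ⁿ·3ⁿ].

Ratio test: |a_{n+1}/a_n| = [(4n + 9)/(4(n+1) + 9)] · 2/(4·3) → 1/6 as n → ∞.
Convergence for |t + 5| · 1/6 < 1, i.e. |t + 5| < 6. So R = 6.

R = 6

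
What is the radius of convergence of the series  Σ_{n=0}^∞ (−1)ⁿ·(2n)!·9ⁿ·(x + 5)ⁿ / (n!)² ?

R = 1/36

Ratio test: |a_{n+1}/a_n| = (2n+1)·(2n+2)/(n+1)² · 9 → 36 as n → ∞.
Thus R = 1/(36) = 1/36.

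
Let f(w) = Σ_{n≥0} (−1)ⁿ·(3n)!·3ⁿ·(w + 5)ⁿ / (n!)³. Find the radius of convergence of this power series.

R = 1/81

Apply the ratio test: |a_{n+1}| / |a_n| = (3n+1)·(3n+2)·(3n+3)/(n+1)³ · 3, which tends to 81 as n → ∞.
Convergence for |w + 5| · 81 < 1, i.e. |w + 5| < 1/81. So R = 1/81.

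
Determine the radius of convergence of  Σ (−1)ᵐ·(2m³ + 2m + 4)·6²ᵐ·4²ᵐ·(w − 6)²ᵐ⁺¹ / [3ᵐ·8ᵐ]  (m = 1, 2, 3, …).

R = √6/12

By the ratio test, |a_{m+1}/a_m| = [(2(m+1)³ + 2(m+1) + 4)/(2m³ + 2m + 4)] · 36·16/(3·8) → 24.
Writing y = (w − 6)², the series in y has radius 1/24, so |w − 6| < √(1/24) and R = √6/12.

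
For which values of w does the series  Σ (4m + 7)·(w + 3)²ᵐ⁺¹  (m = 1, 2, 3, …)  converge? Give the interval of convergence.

(-4, -2)

Ratio test: |a_{m+1}/a_m| = (4(m+1) + 7)/(4m + 7) → 1 as m → ∞.
Successive powers of (w + 3) differ by 2, so the series converges when |w + 3|² · 1 < 1, i.e. |w + 3| < √(1) = 1. So R = 1.
When w = -2, the terms do not tend to 0, so the series diverges.
Endpoint w = -4: the terms have absolute value of order m, which does not tend to 0, so the series diverges by the divergence test.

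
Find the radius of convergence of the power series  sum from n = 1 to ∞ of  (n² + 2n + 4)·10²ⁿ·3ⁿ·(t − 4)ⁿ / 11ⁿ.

R = 11/300

By the ratio test, |a_{n+1}/a_n| = [((n+1)² + 2(n+1) + 4)/(n² + 2n + 4)] · 100·3/11 → 300/11.
The series converges when 300/11 · |t − 4| < 1, giving R = 11/300.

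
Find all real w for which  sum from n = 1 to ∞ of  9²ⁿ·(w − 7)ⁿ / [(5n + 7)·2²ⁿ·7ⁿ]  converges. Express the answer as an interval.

[539/81, 595/81)

Apply the ratio test: |a_{n+1}| / |a_n| = [(5n + 7)/(5(n+1) + 7)] · 81/(4·7), which tends to 81/28 as n → ∞.
Hence the series converges for |w − 7| < 1/(81/28) = 28/81, so the radius of convergence is 28/81.
Endpoint w = 595/81: the terms are asymptotic to a nonzero constant times 1/n, so the series diverges by limit comparison with Σ 1/n.
Endpoint w = 539/81: an alternating series whose terms decrease to 0 in absolute value, so it converges by the Leibniz criterion.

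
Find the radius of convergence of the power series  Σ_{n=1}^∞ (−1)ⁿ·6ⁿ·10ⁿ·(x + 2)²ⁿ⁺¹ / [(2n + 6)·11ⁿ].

Apply the ratio test: |a_{n+1}| / |a_n| = [(2n + 6)/(2(n+1) + 6)] · 6·10/11, which tends to 60/11 as n → ∞.
Successive powers of (x + 2) differ by 2, so the series converges when |x + 2|² · 60/11 < 1, i.e. |x + 2| < √(11/60). So R = √165/30.

R = √165/30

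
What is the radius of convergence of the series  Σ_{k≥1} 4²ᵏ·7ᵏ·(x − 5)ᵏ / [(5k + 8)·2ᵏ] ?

The ratio of consecutive coefficients is [(5k + 8)/(5(k+1) + 8)] · 16·7/2 → 56.
Hence the series converges for |x − 5| < 1/(56) = 1/56, so the radius of convergence is 1/56.

R = 1/56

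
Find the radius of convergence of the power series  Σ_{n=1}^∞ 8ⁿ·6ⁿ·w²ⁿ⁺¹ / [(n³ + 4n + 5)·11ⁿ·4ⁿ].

By the ratio test, |a_{n+1}/a_n| = [(n³ + 4n + 5)/((n+1)³ + 4(n+1) + 5)] · 8·6/(11·4) → 12/11.
Writing y = w², the series in y has radius 11/12, so |w| < √(11/12) and R = √33/6.

R = √33/6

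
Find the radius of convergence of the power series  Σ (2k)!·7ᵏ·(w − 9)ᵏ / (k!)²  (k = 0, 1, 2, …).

R = 1/28

Apply the ratio test: |a_{k+1}| / |a_k| = (2k+1)·(2k+2)/(k+1)² · 7, which tends to 28 as k → ∞.
Hence the series converges for |w − 9| < 1/(28) = 1/28, so the radius of convergence is 1/28.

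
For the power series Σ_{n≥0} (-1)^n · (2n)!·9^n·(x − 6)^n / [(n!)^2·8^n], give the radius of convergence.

R = 2/9

Ratio test: |a_{n+1}/a_n| = (2n+1)·(2n+2)/(n+1)² · 9/8 → 9/2 as n → ∞.
Hence the series converges for |x − 6| < 1/(9/2) = 2/9, so the radius of convergence is 2/9.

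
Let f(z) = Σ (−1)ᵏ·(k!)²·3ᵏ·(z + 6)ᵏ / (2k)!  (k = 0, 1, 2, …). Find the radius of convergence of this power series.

By the ratio test, |a_{k+1}/a_k| = (k+1)²/[(2k+1)·(2k+2)] · 3 → 3/4.
Convergence for |z + 6| · 3/4 < 1, i.e. |z + 6| < 4/3. So R = 4/3.

R = 4/3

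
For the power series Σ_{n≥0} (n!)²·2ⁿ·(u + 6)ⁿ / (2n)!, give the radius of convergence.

The ratio of consecutive coefficients is (n+1)²/[(2n+1)·(2n+2)] · 2 → 1/2.
Convergence for |u + 6| · 1/2 < 1, i.e. |u + 6| < 2. So R = 2.

R = 2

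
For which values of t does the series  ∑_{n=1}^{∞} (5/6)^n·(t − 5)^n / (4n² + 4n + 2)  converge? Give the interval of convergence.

[19/5, 31/5]

The ratio of consecutive coefficients is [(4n² + 4n + 2)/(4(n+1)² + 4(n+1) + 2)] · 5/6 → 5/6.
Convergence for |t − 5| · 5/6 < 1, i.e. |t − 5| < 6/5. So R = 6/5.
When t = 31/5, the series is dominated by a constant times Σ 1/n², which converges (p = 2 > 1).
Endpoint t = 19/5: the terms are on the order of 1/n², so the series converges absolutely by comparison with the p-series (p = 2 > 1).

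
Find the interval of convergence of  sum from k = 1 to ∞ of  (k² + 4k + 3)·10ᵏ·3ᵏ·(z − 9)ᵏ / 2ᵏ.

The ratio of consecutive coefficients is [((k+1)² + 4(k+1) + 3)/(k² + 4k + 3)] · 10·3/2 → 15.
Convergence for |z − 9| · 15 < 1, i.e. |z − 9| < 1/15. So R = 1/15.
Endpoint z = 136/15: the terms have absolute value of order k², which does not tend to 0, so the series diverges by the divergence test.
When z = 134/15, the terms do not tend to 0, so the series diverges.

(134/15, 136/15)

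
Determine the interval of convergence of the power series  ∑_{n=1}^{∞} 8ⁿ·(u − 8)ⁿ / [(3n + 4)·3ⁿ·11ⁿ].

Apply the ratio test: |a_{n+1}| / |a_n| = [(3n + 4)/(3(n+1) + 4)] · 8/(3·11), which tends to 8/33 as n → ∞.
The series converges when 8/33 · |u − 8| < 1, giving R = 33/8.
Check u = 97/8: the terms behave like c/n; limit comparison with the harmonic series gives divergence.
When u = 31/8, convergence follows from the alternating series test (terms decrease monotonically to 0).

[31/8, 97/8)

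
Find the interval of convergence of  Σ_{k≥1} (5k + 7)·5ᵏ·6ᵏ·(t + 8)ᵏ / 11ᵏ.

Apply the ratio test: |a_{k+1}| / |a_k| = [(5(k+1) + 7)/(5k + 7)] · 5·6/11, which tends to 30/11 as k → ∞.
Hence the series converges for |t + 8| < 1/(30/11) = 11/30, so the radius of convergence is 11/30.
Endpoint t = -229/30: the terms have absolute value of order k, which does not tend to 0, so the series diverges by the divergence test.
At t = -251/30: the terms have absolute value of order k, which does not tend to 0, so the series diverges by the divergence test.

(-251/30, -229/30)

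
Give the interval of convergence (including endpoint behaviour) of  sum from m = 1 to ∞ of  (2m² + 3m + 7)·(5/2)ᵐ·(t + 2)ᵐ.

(-12/5, -8/5)

By the ratio test, |a_{m+1}/a_m| = [(2(m+1)² + 3(m+1) + 7)/(2m² + 3m + 7)] · 5/2 → 5/2.
The series converges when 5/2 · |t + 2| < 1, giving R = 2/5.
Endpoint t = -8/5: the m-th term does not approach 0; divergence by the term test.
When t = -12/5, the terms do not tend to 0, so the series diverges.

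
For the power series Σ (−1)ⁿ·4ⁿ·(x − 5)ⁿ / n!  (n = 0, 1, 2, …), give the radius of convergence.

R = ∞

Ratio test: |a_{n+1}/a_n| = 4 · 1/(n+1) → 0 as n → ∞.
The limit is 0, so the series converges for all x; R = ∞.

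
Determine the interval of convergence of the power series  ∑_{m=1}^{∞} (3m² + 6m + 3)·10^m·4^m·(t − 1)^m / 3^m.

Ratio test: |a_{m+1}/a_m| = [(3(m+1)² + 6(m+1) + 3)/(3m² + 6m + 3)] · 10·4/3 → 40/3 as m → ∞.
Hence the series converges for |t − 1| < 1/(40/3) = 3/40, so the radius of convergence is 3/40.
At t = 43/40: the m-th term does not approach 0; divergence by the term test.
Endpoint t = 37/40: the terms have absolute value of order m², which does not tend to 0, so the series diverges by the divergence test.

(37/40, 43/40)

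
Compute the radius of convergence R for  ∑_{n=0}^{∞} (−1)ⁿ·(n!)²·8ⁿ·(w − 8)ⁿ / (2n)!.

By the ratio test, |a_{n+1}/a_n| = (n+1)²/[(2n+1)·(2n+2)] · 8 → 2.
Thus R = 1/(2) = 1/2.

R = 1/2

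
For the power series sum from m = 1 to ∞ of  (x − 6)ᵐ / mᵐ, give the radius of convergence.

R = ∞

Applying the root test, |a_m|^(1/m) = 1/m → 0.
The limit is 0 for every x, so R = ∞.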